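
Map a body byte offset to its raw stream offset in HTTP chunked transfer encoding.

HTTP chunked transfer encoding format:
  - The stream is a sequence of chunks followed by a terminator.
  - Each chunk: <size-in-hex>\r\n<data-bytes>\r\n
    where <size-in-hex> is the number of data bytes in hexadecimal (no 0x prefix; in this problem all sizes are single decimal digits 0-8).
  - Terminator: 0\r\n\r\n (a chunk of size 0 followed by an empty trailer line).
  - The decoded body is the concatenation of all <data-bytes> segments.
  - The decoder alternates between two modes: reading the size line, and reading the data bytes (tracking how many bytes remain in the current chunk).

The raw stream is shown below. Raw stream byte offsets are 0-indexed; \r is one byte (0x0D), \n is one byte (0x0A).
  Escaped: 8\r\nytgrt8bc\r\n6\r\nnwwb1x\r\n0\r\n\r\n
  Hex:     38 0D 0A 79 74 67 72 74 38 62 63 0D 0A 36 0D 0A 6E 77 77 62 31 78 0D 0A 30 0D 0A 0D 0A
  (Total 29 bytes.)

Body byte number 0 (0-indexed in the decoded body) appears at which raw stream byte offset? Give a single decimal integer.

Answer: 3

Derivation:
Chunk 1: stream[0..1]='8' size=0x8=8, data at stream[3..11]='ytgrt8bc' -> body[0..8], body so far='ytgrt8bc'
Chunk 2: stream[13..14]='6' size=0x6=6, data at stream[16..22]='nwwb1x' -> body[8..14], body so far='ytgrt8bcnwwb1x'
Chunk 3: stream[24..25]='0' size=0 (terminator). Final body='ytgrt8bcnwwb1x' (14 bytes)
Body byte 0 at stream offset 3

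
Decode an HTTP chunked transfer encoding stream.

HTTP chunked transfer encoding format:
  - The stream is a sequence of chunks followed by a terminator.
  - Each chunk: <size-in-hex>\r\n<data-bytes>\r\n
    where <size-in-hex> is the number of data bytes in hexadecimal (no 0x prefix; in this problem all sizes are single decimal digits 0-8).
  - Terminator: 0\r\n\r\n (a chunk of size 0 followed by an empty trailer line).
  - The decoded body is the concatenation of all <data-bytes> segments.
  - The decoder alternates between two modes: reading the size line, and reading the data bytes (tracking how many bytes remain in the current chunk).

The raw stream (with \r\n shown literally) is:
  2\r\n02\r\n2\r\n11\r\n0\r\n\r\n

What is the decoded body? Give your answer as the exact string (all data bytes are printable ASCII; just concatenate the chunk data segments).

Chunk 1: stream[0..1]='2' size=0x2=2, data at stream[3..5]='02' -> body[0..2], body so far='02'
Chunk 2: stream[7..8]='2' size=0x2=2, data at stream[10..12]='11' -> body[2..4], body so far='0211'
Chunk 3: stream[14..15]='0' size=0 (terminator). Final body='0211' (4 bytes)

Answer: 0211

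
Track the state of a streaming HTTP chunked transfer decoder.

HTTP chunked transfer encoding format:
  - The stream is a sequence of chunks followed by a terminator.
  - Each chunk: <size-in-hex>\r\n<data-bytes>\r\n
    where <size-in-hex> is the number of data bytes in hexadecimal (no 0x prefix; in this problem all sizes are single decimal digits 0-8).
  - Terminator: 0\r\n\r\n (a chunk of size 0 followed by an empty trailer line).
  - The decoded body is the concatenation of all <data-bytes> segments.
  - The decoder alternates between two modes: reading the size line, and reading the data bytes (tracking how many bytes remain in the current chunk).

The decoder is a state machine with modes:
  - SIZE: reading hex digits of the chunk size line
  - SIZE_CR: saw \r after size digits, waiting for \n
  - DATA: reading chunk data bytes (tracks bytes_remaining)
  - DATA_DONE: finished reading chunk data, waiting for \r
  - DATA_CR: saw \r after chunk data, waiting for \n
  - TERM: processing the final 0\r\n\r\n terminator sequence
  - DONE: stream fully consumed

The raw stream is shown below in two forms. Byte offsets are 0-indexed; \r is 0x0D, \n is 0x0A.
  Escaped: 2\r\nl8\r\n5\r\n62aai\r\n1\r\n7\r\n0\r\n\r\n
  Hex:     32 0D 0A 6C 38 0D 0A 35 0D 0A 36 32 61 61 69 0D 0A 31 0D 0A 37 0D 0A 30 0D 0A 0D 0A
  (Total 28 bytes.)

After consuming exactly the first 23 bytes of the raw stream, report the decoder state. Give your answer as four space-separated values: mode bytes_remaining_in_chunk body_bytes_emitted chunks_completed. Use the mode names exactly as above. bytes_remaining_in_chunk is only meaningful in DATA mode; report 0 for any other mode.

Byte 0 = '2': mode=SIZE remaining=0 emitted=0 chunks_done=0
Byte 1 = 0x0D: mode=SIZE_CR remaining=0 emitted=0 chunks_done=0
Byte 2 = 0x0A: mode=DATA remaining=2 emitted=0 chunks_done=0
Byte 3 = 'l': mode=DATA remaining=1 emitted=1 chunks_done=0
Byte 4 = '8': mode=DATA_DONE remaining=0 emitted=2 chunks_done=0
Byte 5 = 0x0D: mode=DATA_CR remaining=0 emitted=2 chunks_done=0
Byte 6 = 0x0A: mode=SIZE remaining=0 emitted=2 chunks_done=1
Byte 7 = '5': mode=SIZE remaining=0 emitted=2 chunks_done=1
Byte 8 = 0x0D: mode=SIZE_CR remaining=0 emitted=2 chunks_done=1
Byte 9 = 0x0A: mode=DATA remaining=5 emitted=2 chunks_done=1
Byte 10 = '6': mode=DATA remaining=4 emitted=3 chunks_done=1
Byte 11 = '2': mode=DATA remaining=3 emitted=4 chunks_done=1
Byte 12 = 'a': mode=DATA remaining=2 emitted=5 chunks_done=1
Byte 13 = 'a': mode=DATA remaining=1 emitted=6 chunks_done=1
Byte 14 = 'i': mode=DATA_DONE remaining=0 emitted=7 chunks_done=1
Byte 15 = 0x0D: mode=DATA_CR remaining=0 emitted=7 chunks_done=1
Byte 16 = 0x0A: mode=SIZE remaining=0 emitted=7 chunks_done=2
Byte 17 = '1': mode=SIZE remaining=0 emitted=7 chunks_done=2
Byte 18 = 0x0D: mode=SIZE_CR remaining=0 emitted=7 chunks_done=2
Byte 19 = 0x0A: mode=DATA remaining=1 emitted=7 chunks_done=2
Byte 20 = '7': mode=DATA_DONE remaining=0 emitted=8 chunks_done=2
Byte 21 = 0x0D: mode=DATA_CR remaining=0 emitted=8 chunks_done=2
Byte 22 = 0x0A: mode=SIZE remaining=0 emitted=8 chunks_done=3

Answer: SIZE 0 8 3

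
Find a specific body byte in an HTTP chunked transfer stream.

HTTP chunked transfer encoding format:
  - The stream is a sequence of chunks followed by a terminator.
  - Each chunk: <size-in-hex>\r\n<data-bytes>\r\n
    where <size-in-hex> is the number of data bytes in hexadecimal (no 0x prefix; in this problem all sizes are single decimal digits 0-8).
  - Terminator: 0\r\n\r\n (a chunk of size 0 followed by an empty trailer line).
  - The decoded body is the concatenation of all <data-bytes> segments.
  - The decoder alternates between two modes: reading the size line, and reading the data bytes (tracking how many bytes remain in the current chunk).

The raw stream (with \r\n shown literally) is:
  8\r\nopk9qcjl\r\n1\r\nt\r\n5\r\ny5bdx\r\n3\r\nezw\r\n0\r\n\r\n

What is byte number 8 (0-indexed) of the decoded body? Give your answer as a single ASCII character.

Answer: t

Derivation:
Chunk 1: stream[0..1]='8' size=0x8=8, data at stream[3..11]='opk9qcjl' -> body[0..8], body so far='opk9qcjl'
Chunk 2: stream[13..14]='1' size=0x1=1, data at stream[16..17]='t' -> body[8..9], body so far='opk9qcjlt'
Chunk 3: stream[19..20]='5' size=0x5=5, data at stream[22..27]='y5bdx' -> body[9..14], body so far='opk9qcjlty5bdx'
Chunk 4: stream[29..30]='3' size=0x3=3, data at stream[32..35]='ezw' -> body[14..17], body so far='opk9qcjlty5bdxezw'
Chunk 5: stream[37..38]='0' size=0 (terminator). Final body='opk9qcjlty5bdxezw' (17 bytes)
Body byte 8 = 't'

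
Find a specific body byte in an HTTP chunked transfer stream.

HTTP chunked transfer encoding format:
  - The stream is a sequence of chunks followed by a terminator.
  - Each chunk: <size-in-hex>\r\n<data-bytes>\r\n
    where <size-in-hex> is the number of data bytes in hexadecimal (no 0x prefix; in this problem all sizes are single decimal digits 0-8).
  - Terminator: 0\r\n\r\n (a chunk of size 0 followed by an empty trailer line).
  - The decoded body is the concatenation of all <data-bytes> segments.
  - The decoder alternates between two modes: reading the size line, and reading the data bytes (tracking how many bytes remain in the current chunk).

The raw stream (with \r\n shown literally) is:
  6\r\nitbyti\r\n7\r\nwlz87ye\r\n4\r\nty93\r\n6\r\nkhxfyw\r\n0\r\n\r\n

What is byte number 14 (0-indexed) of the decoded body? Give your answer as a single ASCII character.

Chunk 1: stream[0..1]='6' size=0x6=6, data at stream[3..9]='itbyti' -> body[0..6], body so far='itbyti'
Chunk 2: stream[11..12]='7' size=0x7=7, data at stream[14..21]='wlz87ye' -> body[6..13], body so far='itbytiwlz87ye'
Chunk 3: stream[23..24]='4' size=0x4=4, data at stream[26..30]='ty93' -> body[13..17], body so far='itbytiwlz87yety93'
Chunk 4: stream[32..33]='6' size=0x6=6, data at stream[35..41]='khxfyw' -> body[17..23], body so far='itbytiwlz87yety93khxfyw'
Chunk 5: stream[43..44]='0' size=0 (terminator). Final body='itbytiwlz87yety93khxfyw' (23 bytes)
Body byte 14 = 'y'

Answer: y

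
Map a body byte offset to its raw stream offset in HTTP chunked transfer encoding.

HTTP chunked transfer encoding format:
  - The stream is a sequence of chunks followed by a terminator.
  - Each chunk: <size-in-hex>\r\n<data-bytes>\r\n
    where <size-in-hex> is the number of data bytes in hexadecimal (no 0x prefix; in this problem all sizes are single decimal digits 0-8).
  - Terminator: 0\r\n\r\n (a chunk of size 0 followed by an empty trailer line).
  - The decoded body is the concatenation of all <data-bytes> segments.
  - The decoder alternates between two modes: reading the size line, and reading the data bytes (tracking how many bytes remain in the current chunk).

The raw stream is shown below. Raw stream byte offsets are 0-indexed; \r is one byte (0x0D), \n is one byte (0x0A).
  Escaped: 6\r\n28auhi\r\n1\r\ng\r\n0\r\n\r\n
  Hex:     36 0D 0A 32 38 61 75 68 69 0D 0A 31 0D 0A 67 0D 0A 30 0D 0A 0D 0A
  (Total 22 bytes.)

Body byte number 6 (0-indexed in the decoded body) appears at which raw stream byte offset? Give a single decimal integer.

Answer: 14

Derivation:
Chunk 1: stream[0..1]='6' size=0x6=6, data at stream[3..9]='28auhi' -> body[0..6], body so far='28auhi'
Chunk 2: stream[11..12]='1' size=0x1=1, data at stream[14..15]='g' -> body[6..7], body so far='28auhig'
Chunk 3: stream[17..18]='0' size=0 (terminator). Final body='28auhig' (7 bytes)
Body byte 6 at stream offset 14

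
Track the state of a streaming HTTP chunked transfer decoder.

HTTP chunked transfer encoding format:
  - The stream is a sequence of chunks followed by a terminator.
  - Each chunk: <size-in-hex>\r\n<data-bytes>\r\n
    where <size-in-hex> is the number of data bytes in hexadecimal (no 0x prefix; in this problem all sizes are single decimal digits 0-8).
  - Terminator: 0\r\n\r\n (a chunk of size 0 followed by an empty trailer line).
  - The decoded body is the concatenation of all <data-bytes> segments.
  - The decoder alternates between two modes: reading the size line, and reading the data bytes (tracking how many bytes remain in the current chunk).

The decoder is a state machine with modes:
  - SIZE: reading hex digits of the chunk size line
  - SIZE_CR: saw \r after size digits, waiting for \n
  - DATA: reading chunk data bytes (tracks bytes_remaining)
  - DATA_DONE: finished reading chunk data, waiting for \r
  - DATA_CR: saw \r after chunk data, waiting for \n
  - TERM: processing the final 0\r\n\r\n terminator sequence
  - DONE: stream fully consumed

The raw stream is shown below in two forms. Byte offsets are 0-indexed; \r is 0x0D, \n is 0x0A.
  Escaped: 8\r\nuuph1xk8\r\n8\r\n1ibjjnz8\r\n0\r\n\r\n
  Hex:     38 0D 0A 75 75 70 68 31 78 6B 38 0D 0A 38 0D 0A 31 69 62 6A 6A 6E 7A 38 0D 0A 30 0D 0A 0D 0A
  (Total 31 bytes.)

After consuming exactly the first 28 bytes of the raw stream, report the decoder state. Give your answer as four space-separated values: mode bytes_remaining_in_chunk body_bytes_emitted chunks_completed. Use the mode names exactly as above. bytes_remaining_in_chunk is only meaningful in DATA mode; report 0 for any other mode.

Byte 0 = '8': mode=SIZE remaining=0 emitted=0 chunks_done=0
Byte 1 = 0x0D: mode=SIZE_CR remaining=0 emitted=0 chunks_done=0
Byte 2 = 0x0A: mode=DATA remaining=8 emitted=0 chunks_done=0
Byte 3 = 'u': mode=DATA remaining=7 emitted=1 chunks_done=0
Byte 4 = 'u': mode=DATA remaining=6 emitted=2 chunks_done=0
Byte 5 = 'p': mode=DATA remaining=5 emitted=3 chunks_done=0
Byte 6 = 'h': mode=DATA remaining=4 emitted=4 chunks_done=0
Byte 7 = '1': mode=DATA remaining=3 emitted=5 chunks_done=0
Byte 8 = 'x': mode=DATA remaining=2 emitted=6 chunks_done=0
Byte 9 = 'k': mode=DATA remaining=1 emitted=7 chunks_done=0
Byte 10 = '8': mode=DATA_DONE remaining=0 emitted=8 chunks_done=0
Byte 11 = 0x0D: mode=DATA_CR remaining=0 emitted=8 chunks_done=0
Byte 12 = 0x0A: mode=SIZE remaining=0 emitted=8 chunks_done=1
Byte 13 = '8': mode=SIZE remaining=0 emitted=8 chunks_done=1
Byte 14 = 0x0D: mode=SIZE_CR remaining=0 emitted=8 chunks_done=1
Byte 15 = 0x0A: mode=DATA remaining=8 emitted=8 chunks_done=1
Byte 16 = '1': mode=DATA remaining=7 emitted=9 chunks_done=1
Byte 17 = 'i': mode=DATA remaining=6 emitted=10 chunks_done=1
Byte 18 = 'b': mode=DATA remaining=5 emitted=11 chunks_done=1
Byte 19 = 'j': mode=DATA remaining=4 emitted=12 chunks_done=1
Byte 20 = 'j': mode=DATA remaining=3 emitted=13 chunks_done=1
Byte 21 = 'n': mode=DATA remaining=2 emitted=14 chunks_done=1
Byte 22 = 'z': mode=DATA remaining=1 emitted=15 chunks_done=1
Byte 23 = '8': mode=DATA_DONE remaining=0 emitted=16 chunks_done=1
Byte 24 = 0x0D: mode=DATA_CR remaining=0 emitted=16 chunks_done=1
Byte 25 = 0x0A: mode=SIZE remaining=0 emitted=16 chunks_done=2
Byte 26 = '0': mode=SIZE remaining=0 emitted=16 chunks_done=2
Byte 27 = 0x0D: mode=SIZE_CR remaining=0 emitted=16 chunks_done=2

Answer: SIZE_CR 0 16 2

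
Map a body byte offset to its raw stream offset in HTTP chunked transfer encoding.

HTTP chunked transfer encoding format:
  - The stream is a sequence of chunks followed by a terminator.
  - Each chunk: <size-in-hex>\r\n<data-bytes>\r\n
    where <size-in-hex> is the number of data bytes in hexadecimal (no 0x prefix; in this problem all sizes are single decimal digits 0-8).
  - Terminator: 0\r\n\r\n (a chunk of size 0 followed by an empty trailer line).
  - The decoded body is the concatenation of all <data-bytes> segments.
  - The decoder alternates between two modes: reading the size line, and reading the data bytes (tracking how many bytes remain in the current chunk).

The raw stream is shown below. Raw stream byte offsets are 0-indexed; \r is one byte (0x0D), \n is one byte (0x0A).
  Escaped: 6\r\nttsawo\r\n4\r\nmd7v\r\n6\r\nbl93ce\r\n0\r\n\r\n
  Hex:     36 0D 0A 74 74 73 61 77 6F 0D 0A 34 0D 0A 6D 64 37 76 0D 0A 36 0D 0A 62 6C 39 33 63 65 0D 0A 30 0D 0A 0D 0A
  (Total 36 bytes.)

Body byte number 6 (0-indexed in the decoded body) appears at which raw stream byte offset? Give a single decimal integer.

Answer: 14

Derivation:
Chunk 1: stream[0..1]='6' size=0x6=6, data at stream[3..9]='ttsawo' -> body[0..6], body so far='ttsawo'
Chunk 2: stream[11..12]='4' size=0x4=4, data at stream[14..18]='md7v' -> body[6..10], body so far='ttsawomd7v'
Chunk 3: stream[20..21]='6' size=0x6=6, data at stream[23..29]='bl93ce' -> body[10..16], body so far='ttsawomd7vbl93ce'
Chunk 4: stream[31..32]='0' size=0 (terminator). Final body='ttsawomd7vbl93ce' (16 bytes)
Body byte 6 at stream offset 14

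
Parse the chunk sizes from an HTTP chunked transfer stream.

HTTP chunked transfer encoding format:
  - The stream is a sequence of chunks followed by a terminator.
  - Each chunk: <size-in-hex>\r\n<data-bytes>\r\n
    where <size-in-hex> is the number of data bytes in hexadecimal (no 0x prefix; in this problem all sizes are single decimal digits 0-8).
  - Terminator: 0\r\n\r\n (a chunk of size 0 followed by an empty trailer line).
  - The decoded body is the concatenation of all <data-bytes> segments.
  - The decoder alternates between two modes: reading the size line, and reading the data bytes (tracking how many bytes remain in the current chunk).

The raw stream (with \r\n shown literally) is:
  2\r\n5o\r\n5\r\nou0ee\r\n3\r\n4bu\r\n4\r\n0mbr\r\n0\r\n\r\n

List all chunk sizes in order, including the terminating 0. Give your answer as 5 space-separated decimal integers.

Chunk 1: stream[0..1]='2' size=0x2=2, data at stream[3..5]='5o' -> body[0..2], body so far='5o'
Chunk 2: stream[7..8]='5' size=0x5=5, data at stream[10..15]='ou0ee' -> body[2..7], body so far='5oou0ee'
Chunk 3: stream[17..18]='3' size=0x3=3, data at stream[20..23]='4bu' -> body[7..10], body so far='5oou0ee4bu'
Chunk 4: stream[25..26]='4' size=0x4=4, data at stream[28..32]='0mbr' -> body[10..14], body so far='5oou0ee4bu0mbr'
Chunk 5: stream[34..35]='0' size=0 (terminator). Final body='5oou0ee4bu0mbr' (14 bytes)

Answer: 2 5 3 4 0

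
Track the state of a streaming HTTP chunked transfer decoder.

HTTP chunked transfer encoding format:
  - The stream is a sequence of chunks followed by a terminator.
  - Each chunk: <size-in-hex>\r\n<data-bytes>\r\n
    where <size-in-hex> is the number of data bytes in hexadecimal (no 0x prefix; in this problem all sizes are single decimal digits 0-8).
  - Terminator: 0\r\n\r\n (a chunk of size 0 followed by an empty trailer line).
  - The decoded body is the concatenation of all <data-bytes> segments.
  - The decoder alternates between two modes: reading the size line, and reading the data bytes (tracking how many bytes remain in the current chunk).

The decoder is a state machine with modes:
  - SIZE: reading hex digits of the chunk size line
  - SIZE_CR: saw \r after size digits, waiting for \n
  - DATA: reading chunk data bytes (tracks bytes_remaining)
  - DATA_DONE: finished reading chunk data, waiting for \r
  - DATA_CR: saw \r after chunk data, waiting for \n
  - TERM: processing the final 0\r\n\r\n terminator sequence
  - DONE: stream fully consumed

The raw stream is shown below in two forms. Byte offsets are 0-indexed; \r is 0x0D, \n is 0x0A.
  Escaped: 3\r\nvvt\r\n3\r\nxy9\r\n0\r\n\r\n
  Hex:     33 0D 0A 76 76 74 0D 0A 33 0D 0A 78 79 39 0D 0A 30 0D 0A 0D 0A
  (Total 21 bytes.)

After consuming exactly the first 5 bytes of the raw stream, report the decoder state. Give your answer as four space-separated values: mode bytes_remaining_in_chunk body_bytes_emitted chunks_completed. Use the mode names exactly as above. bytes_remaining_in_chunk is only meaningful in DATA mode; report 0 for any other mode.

Byte 0 = '3': mode=SIZE remaining=0 emitted=0 chunks_done=0
Byte 1 = 0x0D: mode=SIZE_CR remaining=0 emitted=0 chunks_done=0
Byte 2 = 0x0A: mode=DATA remaining=3 emitted=0 chunks_done=0
Byte 3 = 'v': mode=DATA remaining=2 emitted=1 chunks_done=0
Byte 4 = 'v': mode=DATA remaining=1 emitted=2 chunks_done=0

Answer: DATA 1 2 0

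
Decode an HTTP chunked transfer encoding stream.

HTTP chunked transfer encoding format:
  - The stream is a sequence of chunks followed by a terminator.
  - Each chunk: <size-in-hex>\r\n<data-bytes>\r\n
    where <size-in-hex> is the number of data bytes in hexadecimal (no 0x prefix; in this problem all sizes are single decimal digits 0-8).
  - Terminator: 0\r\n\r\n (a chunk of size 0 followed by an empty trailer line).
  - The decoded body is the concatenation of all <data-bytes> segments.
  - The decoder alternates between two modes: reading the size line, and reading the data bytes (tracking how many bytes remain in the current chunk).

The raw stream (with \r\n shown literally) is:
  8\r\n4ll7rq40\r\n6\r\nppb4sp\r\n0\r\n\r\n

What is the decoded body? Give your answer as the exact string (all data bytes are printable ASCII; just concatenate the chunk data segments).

Chunk 1: stream[0..1]='8' size=0x8=8, data at stream[3..11]='4ll7rq40' -> body[0..8], body so far='4ll7rq40'
Chunk 2: stream[13..14]='6' size=0x6=6, data at stream[16..22]='ppb4sp' -> body[8..14], body so far='4ll7rq40ppb4sp'
Chunk 3: stream[24..25]='0' size=0 (terminator). Final body='4ll7rq40ppb4sp' (14 bytes)

Answer: 4ll7rq40ppb4sp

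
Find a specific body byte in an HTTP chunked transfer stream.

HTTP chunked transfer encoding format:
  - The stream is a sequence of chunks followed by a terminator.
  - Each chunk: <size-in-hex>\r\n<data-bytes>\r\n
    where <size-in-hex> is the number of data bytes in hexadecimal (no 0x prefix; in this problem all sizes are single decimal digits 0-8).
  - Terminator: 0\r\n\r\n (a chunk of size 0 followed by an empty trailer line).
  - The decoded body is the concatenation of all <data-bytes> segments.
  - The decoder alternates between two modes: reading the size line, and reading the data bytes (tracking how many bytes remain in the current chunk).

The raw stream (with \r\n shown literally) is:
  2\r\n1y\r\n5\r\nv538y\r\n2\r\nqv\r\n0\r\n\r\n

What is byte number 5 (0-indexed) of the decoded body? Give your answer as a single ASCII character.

Chunk 1: stream[0..1]='2' size=0x2=2, data at stream[3..5]='1y' -> body[0..2], body so far='1y'
Chunk 2: stream[7..8]='5' size=0x5=5, data at stream[10..15]='v538y' -> body[2..7], body so far='1yv538y'
Chunk 3: stream[17..18]='2' size=0x2=2, data at stream[20..22]='qv' -> body[7..9], body so far='1yv538yqv'
Chunk 4: stream[24..25]='0' size=0 (terminator). Final body='1yv538yqv' (9 bytes)
Body byte 5 = '8'

Answer: 8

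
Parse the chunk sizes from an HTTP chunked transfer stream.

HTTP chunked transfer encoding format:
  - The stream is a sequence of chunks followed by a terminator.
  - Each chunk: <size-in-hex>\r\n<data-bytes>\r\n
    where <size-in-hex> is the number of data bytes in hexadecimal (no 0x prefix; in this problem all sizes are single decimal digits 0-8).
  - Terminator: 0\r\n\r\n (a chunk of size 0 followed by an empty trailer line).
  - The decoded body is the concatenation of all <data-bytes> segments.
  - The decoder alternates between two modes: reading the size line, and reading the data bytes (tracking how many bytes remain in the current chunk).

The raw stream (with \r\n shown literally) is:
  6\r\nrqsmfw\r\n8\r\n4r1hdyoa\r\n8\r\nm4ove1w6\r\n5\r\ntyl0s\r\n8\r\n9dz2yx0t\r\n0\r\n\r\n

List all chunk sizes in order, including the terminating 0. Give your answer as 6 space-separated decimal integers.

Answer: 6 8 8 5 8 0

Derivation:
Chunk 1: stream[0..1]='6' size=0x6=6, data at stream[3..9]='rqsmfw' -> body[0..6], body so far='rqsmfw'
Chunk 2: stream[11..12]='8' size=0x8=8, data at stream[14..22]='4r1hdyoa' -> body[6..14], body so far='rqsmfw4r1hdyoa'
Chunk 3: stream[24..25]='8' size=0x8=8, data at stream[27..35]='m4ove1w6' -> body[14..22], body so far='rqsmfw4r1hdyoam4ove1w6'
Chunk 4: stream[37..38]='5' size=0x5=5, data at stream[40..45]='tyl0s' -> body[22..27], body so far='rqsmfw4r1hdyoam4ove1w6tyl0s'
Chunk 5: stream[47..48]='8' size=0x8=8, data at stream[50..58]='9dz2yx0t' -> body[27..35], body so far='rqsmfw4r1hdyoam4ove1w6tyl0s9dz2yx0t'
Chunk 6: stream[60..61]='0' size=0 (terminator). Final body='rqsmfw4r1hdyoam4ove1w6tyl0s9dz2yx0t' (35 bytes)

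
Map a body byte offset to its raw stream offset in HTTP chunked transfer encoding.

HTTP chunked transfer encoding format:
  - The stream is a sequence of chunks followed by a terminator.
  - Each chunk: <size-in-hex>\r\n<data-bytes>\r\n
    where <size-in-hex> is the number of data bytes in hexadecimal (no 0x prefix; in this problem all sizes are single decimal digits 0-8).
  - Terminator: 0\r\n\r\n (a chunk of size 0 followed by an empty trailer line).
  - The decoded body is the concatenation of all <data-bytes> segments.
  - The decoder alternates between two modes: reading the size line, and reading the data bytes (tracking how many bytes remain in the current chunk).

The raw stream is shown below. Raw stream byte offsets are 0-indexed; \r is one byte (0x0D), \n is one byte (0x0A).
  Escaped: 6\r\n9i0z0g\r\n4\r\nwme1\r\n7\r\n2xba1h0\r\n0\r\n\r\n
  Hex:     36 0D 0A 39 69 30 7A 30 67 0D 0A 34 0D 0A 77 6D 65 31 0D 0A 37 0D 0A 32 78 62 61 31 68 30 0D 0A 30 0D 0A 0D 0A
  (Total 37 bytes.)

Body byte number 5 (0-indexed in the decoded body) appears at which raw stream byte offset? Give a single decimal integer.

Answer: 8

Derivation:
Chunk 1: stream[0..1]='6' size=0x6=6, data at stream[3..9]='9i0z0g' -> body[0..6], body so far='9i0z0g'
Chunk 2: stream[11..12]='4' size=0x4=4, data at stream[14..18]='wme1' -> body[6..10], body so far='9i0z0gwme1'
Chunk 3: stream[20..21]='7' size=0x7=7, data at stream[23..30]='2xba1h0' -> body[10..17], body so far='9i0z0gwme12xba1h0'
Chunk 4: stream[32..33]='0' size=0 (terminator). Final body='9i0z0gwme12xba1h0' (17 bytes)
Body byte 5 at stream offset 8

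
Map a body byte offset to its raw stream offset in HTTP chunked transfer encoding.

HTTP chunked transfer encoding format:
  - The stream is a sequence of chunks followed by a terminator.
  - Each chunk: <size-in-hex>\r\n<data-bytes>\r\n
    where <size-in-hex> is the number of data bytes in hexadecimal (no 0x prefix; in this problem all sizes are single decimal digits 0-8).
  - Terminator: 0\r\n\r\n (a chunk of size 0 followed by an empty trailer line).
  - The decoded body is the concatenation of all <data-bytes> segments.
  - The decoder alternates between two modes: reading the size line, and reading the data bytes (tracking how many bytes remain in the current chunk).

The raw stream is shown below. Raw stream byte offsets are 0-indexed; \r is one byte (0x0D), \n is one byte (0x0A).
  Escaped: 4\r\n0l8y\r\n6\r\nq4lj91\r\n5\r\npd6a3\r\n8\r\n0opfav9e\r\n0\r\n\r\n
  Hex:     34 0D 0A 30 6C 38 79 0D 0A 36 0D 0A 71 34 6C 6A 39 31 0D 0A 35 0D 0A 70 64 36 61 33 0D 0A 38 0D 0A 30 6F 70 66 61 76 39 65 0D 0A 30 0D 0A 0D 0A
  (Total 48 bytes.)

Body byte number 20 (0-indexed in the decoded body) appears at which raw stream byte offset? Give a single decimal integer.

Answer: 38

Derivation:
Chunk 1: stream[0..1]='4' size=0x4=4, data at stream[3..7]='0l8y' -> body[0..4], body so far='0l8y'
Chunk 2: stream[9..10]='6' size=0x6=6, data at stream[12..18]='q4lj91' -> body[4..10], body so far='0l8yq4lj91'
Chunk 3: stream[20..21]='5' size=0x5=5, data at stream[23..28]='pd6a3' -> body[10..15], body so far='0l8yq4lj91pd6a3'
Chunk 4: stream[30..31]='8' size=0x8=8, data at stream[33..41]='0opfav9e' -> body[15..23], body so far='0l8yq4lj91pd6a30opfav9e'
Chunk 5: stream[43..44]='0' size=0 (terminator). Final body='0l8yq4lj91pd6a30opfav9e' (23 bytes)
Body byte 20 at stream offset 38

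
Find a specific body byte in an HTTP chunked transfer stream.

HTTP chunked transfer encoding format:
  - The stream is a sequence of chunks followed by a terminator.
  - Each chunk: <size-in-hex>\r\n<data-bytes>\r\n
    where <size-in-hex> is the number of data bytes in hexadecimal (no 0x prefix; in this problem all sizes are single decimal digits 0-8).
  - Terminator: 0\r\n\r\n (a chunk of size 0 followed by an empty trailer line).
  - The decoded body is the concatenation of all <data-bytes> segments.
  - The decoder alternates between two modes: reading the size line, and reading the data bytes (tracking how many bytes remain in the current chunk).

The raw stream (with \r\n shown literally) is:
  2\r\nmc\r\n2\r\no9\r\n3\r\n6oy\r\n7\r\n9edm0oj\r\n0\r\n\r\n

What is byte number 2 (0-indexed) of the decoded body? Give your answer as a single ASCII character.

Chunk 1: stream[0..1]='2' size=0x2=2, data at stream[3..5]='mc' -> body[0..2], body so far='mc'
Chunk 2: stream[7..8]='2' size=0x2=2, data at stream[10..12]='o9' -> body[2..4], body so far='mco9'
Chunk 3: stream[14..15]='3' size=0x3=3, data at stream[17..20]='6oy' -> body[4..7], body so far='mco96oy'
Chunk 4: stream[22..23]='7' size=0x7=7, data at stream[25..32]='9edm0oj' -> body[7..14], body so far='mco96oy9edm0oj'
Chunk 5: stream[34..35]='0' size=0 (terminator). Final body='mco96oy9edm0oj' (14 bytes)
Body byte 2 = 'o'

Answer: o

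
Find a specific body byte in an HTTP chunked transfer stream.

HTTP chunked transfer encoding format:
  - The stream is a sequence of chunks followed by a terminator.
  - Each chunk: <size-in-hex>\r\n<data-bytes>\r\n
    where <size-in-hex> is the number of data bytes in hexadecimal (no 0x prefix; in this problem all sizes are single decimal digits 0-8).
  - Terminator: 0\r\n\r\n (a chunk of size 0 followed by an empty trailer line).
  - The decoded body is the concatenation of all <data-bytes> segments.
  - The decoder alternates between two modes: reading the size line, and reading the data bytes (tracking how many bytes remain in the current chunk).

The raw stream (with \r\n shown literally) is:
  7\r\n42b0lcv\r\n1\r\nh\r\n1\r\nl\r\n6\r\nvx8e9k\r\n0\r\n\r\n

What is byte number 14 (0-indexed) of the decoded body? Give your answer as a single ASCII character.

Chunk 1: stream[0..1]='7' size=0x7=7, data at stream[3..10]='42b0lcv' -> body[0..7], body so far='42b0lcv'
Chunk 2: stream[12..13]='1' size=0x1=1, data at stream[15..16]='h' -> body[7..8], body so far='42b0lcvh'
Chunk 3: stream[18..19]='1' size=0x1=1, data at stream[21..22]='l' -> body[8..9], body so far='42b0lcvhl'
Chunk 4: stream[24..25]='6' size=0x6=6, data at stream[27..33]='vx8e9k' -> body[9..15], body so far='42b0lcvhlvx8e9k'
Chunk 5: stream[35..36]='0' size=0 (terminator). Final body='42b0lcvhlvx8e9k' (15 bytes)
Body byte 14 = 'k'

Answer: k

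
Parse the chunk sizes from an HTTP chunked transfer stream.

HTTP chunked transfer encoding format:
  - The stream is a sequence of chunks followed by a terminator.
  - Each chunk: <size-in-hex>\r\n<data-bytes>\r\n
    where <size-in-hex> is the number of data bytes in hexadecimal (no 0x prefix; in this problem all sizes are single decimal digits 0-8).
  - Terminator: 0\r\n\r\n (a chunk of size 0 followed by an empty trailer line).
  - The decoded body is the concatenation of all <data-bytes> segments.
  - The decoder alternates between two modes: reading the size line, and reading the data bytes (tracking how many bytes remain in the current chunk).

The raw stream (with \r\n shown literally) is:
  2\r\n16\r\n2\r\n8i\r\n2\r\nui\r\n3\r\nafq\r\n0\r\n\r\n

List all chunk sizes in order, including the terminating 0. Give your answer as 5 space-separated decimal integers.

Answer: 2 2 2 3 0

Derivation:
Chunk 1: stream[0..1]='2' size=0x2=2, data at stream[3..5]='16' -> body[0..2], body so far='16'
Chunk 2: stream[7..8]='2' size=0x2=2, data at stream[10..12]='8i' -> body[2..4], body so far='168i'
Chunk 3: stream[14..15]='2' size=0x2=2, data at stream[17..19]='ui' -> body[4..6], body so far='168iui'
Chunk 4: stream[21..22]='3' size=0x3=3, data at stream[24..27]='afq' -> body[6..9], body so far='168iuiafq'
Chunk 5: stream[29..30]='0' size=0 (terminator). Final body='168iuiafq' (9 bytes)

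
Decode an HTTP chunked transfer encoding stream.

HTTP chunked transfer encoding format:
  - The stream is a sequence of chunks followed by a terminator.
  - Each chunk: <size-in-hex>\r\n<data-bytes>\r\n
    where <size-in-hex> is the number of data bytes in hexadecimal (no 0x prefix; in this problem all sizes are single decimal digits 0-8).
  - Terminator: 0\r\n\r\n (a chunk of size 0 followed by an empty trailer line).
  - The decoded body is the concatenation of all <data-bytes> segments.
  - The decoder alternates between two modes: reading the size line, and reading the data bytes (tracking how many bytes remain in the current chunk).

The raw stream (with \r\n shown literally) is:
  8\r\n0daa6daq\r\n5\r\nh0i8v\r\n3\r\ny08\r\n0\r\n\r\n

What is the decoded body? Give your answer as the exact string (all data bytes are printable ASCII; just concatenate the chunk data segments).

Answer: 0daa6daqh0i8vy08

Derivation:
Chunk 1: stream[0..1]='8' size=0x8=8, data at stream[3..11]='0daa6daq' -> body[0..8], body so far='0daa6daq'
Chunk 2: stream[13..14]='5' size=0x5=5, data at stream[16..21]='h0i8v' -> body[8..13], body so far='0daa6daqh0i8v'
Chunk 3: stream[23..24]='3' size=0x3=3, data at stream[26..29]='y08' -> body[13..16], body so far='0daa6daqh0i8vy08'
Chunk 4: stream[31..32]='0' size=0 (terminator). Final body='0daa6daqh0i8vy08' (16 bytes)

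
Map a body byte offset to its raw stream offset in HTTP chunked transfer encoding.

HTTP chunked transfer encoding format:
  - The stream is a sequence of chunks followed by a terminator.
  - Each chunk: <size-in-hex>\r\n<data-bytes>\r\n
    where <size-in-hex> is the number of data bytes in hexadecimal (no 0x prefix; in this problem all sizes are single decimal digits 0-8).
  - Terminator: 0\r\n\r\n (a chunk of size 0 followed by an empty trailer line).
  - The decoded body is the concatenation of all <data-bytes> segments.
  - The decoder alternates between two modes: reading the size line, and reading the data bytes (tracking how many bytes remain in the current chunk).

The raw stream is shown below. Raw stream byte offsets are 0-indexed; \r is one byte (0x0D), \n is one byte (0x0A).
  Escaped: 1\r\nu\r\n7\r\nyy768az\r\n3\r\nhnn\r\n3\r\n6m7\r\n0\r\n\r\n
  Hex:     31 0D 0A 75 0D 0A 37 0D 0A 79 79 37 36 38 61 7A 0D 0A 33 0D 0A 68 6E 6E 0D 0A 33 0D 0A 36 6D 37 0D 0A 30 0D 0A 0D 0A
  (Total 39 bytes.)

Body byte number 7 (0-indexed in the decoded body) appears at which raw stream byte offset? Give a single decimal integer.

Answer: 15

Derivation:
Chunk 1: stream[0..1]='1' size=0x1=1, data at stream[3..4]='u' -> body[0..1], body so far='u'
Chunk 2: stream[6..7]='7' size=0x7=7, data at stream[9..16]='yy768az' -> body[1..8], body so far='uyy768az'
Chunk 3: stream[18..19]='3' size=0x3=3, data at stream[21..24]='hnn' -> body[8..11], body so far='uyy768azhnn'
Chunk 4: stream[26..27]='3' size=0x3=3, data at stream[29..32]='6m7' -> body[11..14], body so far='uyy768azhnn6m7'
Chunk 5: stream[34..35]='0' size=0 (terminator). Final body='uyy768azhnn6m7' (14 bytes)
Body byte 7 at stream offset 15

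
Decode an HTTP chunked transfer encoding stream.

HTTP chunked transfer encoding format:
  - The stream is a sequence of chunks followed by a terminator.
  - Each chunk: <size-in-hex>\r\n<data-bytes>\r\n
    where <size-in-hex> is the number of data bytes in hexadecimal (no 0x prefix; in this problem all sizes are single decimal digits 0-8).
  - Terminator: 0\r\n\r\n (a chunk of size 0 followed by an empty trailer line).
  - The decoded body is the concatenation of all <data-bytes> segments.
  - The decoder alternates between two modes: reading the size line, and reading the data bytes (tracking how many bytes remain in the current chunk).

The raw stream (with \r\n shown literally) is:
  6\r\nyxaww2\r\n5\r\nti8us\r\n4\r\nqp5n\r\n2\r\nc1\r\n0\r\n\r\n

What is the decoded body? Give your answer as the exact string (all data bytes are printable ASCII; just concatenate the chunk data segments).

Chunk 1: stream[0..1]='6' size=0x6=6, data at stream[3..9]='yxaww2' -> body[0..6], body so far='yxaww2'
Chunk 2: stream[11..12]='5' size=0x5=5, data at stream[14..19]='ti8us' -> body[6..11], body so far='yxaww2ti8us'
Chunk 3: stream[21..22]='4' size=0x4=4, data at stream[24..28]='qp5n' -> body[11..15], body so far='yxaww2ti8usqp5n'
Chunk 4: stream[30..31]='2' size=0x2=2, data at stream[33..35]='c1' -> body[15..17], body so far='yxaww2ti8usqp5nc1'
Chunk 5: stream[37..38]='0' size=0 (terminator). Final body='yxaww2ti8usqp5nc1' (17 bytes)

Answer: yxaww2ti8usqp5nc1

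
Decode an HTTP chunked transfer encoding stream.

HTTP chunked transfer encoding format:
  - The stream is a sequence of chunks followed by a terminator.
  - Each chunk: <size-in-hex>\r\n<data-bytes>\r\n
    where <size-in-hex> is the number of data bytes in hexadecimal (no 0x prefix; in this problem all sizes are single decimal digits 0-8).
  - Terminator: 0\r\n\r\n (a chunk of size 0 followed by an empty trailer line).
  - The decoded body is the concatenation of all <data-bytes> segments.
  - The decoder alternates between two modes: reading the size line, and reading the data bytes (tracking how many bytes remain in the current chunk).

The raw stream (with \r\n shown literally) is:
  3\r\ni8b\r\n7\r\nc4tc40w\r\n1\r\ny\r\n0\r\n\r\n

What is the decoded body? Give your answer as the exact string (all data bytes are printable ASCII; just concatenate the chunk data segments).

Chunk 1: stream[0..1]='3' size=0x3=3, data at stream[3..6]='i8b' -> body[0..3], body so far='i8b'
Chunk 2: stream[8..9]='7' size=0x7=7, data at stream[11..18]='c4tc40w' -> body[3..10], body so far='i8bc4tc40w'
Chunk 3: stream[20..21]='1' size=0x1=1, data at stream[23..24]='y' -> body[10..11], body so far='i8bc4tc40wy'
Chunk 4: stream[26..27]='0' size=0 (terminator). Final body='i8bc4tc40wy' (11 bytes)

Answer: i8bc4tc40wy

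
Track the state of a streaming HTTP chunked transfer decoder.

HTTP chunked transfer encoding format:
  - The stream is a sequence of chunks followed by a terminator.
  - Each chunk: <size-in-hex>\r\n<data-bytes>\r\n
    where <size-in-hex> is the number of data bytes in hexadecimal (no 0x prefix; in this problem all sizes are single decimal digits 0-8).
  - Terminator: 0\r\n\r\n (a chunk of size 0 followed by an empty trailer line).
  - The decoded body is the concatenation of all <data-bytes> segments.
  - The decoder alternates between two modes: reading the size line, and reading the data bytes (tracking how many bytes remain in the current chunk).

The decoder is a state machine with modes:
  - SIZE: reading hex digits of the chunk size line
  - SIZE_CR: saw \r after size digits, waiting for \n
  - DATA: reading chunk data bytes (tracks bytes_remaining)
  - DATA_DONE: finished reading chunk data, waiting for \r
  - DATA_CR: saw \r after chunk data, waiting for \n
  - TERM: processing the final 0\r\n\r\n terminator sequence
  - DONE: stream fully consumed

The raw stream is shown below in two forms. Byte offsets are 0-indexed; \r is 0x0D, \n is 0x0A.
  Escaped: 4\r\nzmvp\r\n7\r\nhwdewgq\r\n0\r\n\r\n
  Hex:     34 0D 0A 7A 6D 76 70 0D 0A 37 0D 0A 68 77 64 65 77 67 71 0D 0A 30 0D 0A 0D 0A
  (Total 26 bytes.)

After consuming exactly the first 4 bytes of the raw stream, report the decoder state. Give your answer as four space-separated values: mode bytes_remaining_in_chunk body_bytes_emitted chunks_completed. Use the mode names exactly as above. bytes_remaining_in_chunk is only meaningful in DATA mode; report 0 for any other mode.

Byte 0 = '4': mode=SIZE remaining=0 emitted=0 chunks_done=0
Byte 1 = 0x0D: mode=SIZE_CR remaining=0 emitted=0 chunks_done=0
Byte 2 = 0x0A: mode=DATA remaining=4 emitted=0 chunks_done=0
Byte 3 = 'z': mode=DATA remaining=3 emitted=1 chunks_done=0

Answer: DATA 3 1 0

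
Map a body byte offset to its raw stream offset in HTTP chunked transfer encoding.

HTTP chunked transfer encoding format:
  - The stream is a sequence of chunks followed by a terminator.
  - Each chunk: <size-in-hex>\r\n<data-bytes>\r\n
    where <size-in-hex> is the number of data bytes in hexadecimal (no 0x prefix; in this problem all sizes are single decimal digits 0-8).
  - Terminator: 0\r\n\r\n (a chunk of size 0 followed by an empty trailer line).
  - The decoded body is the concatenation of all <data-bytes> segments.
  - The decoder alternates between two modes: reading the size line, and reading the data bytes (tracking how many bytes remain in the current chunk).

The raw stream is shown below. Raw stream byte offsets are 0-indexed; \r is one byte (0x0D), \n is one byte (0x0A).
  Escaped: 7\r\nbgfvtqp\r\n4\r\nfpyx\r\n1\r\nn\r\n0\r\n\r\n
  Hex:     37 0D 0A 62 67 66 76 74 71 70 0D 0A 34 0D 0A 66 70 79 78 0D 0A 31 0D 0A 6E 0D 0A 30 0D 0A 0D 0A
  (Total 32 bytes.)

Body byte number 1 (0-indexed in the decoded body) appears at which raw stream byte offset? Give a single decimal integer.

Chunk 1: stream[0..1]='7' size=0x7=7, data at stream[3..10]='bgfvtqp' -> body[0..7], body so far='bgfvtqp'
Chunk 2: stream[12..13]='4' size=0x4=4, data at stream[15..19]='fpyx' -> body[7..11], body so far='bgfvtqpfpyx'
Chunk 3: stream[21..22]='1' size=0x1=1, data at stream[24..25]='n' -> body[11..12], body so far='bgfvtqpfpyxn'
Chunk 4: stream[27..28]='0' size=0 (terminator). Final body='bgfvtqpfpyxn' (12 bytes)
Body byte 1 at stream offset 4

Answer: 4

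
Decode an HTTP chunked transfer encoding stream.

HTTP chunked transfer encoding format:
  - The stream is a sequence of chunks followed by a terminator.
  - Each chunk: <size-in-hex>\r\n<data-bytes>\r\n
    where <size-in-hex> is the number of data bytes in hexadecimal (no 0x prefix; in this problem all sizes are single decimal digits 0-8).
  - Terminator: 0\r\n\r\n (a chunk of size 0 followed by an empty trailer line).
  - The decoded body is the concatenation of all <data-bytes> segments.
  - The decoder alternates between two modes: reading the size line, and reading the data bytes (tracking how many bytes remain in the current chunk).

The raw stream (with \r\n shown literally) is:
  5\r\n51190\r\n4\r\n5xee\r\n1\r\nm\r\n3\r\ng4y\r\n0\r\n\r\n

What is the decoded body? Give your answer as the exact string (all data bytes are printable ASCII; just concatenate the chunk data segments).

Answer: 511905xeemg4y

Derivation:
Chunk 1: stream[0..1]='5' size=0x5=5, data at stream[3..8]='51190' -> body[0..5], body so far='51190'
Chunk 2: stream[10..11]='4' size=0x4=4, data at stream[13..17]='5xee' -> body[5..9], body so far='511905xee'
Chunk 3: stream[19..20]='1' size=0x1=1, data at stream[22..23]='m' -> body[9..10], body so far='511905xeem'
Chunk 4: stream[25..26]='3' size=0x3=3, data at stream[28..31]='g4y' -> body[10..13], body so far='511905xeemg4y'
Chunk 5: stream[33..34]='0' size=0 (terminator). Final body='511905xeemg4y' (13 bytes)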